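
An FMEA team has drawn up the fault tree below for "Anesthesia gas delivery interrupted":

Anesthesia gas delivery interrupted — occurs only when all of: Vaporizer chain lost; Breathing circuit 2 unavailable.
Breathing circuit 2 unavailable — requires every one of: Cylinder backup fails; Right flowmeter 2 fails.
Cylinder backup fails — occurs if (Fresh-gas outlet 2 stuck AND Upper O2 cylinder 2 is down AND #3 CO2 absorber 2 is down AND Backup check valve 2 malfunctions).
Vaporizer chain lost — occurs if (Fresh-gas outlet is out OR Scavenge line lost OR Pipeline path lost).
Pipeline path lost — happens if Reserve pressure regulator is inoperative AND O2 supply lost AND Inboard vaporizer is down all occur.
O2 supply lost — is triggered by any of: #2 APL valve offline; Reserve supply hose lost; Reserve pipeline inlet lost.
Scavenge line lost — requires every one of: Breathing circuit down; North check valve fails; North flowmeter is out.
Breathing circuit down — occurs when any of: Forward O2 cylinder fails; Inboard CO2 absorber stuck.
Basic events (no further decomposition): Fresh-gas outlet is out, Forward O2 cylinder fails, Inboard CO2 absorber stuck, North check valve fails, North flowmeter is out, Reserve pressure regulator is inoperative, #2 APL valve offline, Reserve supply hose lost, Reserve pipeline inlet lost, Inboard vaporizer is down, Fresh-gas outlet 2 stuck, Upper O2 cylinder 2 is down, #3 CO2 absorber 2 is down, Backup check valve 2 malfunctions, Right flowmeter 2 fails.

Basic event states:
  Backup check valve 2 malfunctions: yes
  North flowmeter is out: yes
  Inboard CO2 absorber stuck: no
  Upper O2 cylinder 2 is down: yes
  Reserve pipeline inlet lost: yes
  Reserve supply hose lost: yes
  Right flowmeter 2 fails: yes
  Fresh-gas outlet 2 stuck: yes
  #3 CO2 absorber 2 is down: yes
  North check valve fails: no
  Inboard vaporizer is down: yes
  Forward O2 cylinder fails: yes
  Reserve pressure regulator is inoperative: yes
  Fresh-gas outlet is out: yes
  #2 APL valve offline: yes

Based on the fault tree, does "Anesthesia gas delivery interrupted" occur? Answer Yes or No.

Yes

Breathing circuit down [OR]: Forward O2 cylinder fails=occurs, Inboard CO2 absorber stuck=not → at least one input occurs → occurs.
Scavenge line lost [AND]: Breathing circuit down=occurs, North check valve fails=not, North flowmeter is out=occurs → not all inputs occur → does not occur.
O2 supply lost [OR]: #2 APL valve offline=occurs, Reserve supply hose lost=occurs, Reserve pipeline inlet lost=occurs → at least one input occurs → occurs.
Pipeline path lost [AND]: Reserve pressure regulator is inoperative=occurs, O2 supply lost=occurs, Inboard vaporizer is down=occurs → all inputs occur → occurs.
Vaporizer chain lost [OR]: Fresh-gas outlet is out=occurs, Scavenge line lost=not, Pipeline path lost=occurs → at least one input occurs → occurs.
Cylinder backup fails [AND]: Fresh-gas outlet 2 stuck=occurs, Upper O2 cylinder 2 is down=occurs, #3 CO2 absorber 2 is down=occurs, Backup check valve 2 malfunctions=occurs → all inputs occur → occurs.
Breathing circuit 2 unavailable [AND]: Cylinder backup fails=occurs, Right flowmeter 2 fails=occurs → all inputs occur → occurs.
Anesthesia gas delivery interrupted [AND]: Vaporizer chain lost=occurs, Breathing circuit 2 unavailable=occurs → all inputs occur → occurs.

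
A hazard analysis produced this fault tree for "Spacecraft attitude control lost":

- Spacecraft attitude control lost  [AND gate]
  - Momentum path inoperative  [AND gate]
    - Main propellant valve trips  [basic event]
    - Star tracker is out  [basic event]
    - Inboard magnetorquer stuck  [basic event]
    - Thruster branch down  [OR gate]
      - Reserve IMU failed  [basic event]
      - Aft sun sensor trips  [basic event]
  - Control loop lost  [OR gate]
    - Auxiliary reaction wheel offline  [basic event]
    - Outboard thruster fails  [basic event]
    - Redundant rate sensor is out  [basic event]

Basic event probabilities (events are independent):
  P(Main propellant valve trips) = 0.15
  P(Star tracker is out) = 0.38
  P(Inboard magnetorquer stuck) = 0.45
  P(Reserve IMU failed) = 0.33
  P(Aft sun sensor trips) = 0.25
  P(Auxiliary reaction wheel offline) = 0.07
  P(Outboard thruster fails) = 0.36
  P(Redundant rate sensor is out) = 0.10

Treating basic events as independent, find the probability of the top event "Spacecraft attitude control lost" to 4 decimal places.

P(Thruster branch down) [OR] = 1 − (1−0.33) × (1−0.25) = 0.497500
P(Momentum path inoperative) [AND] = 0.15 × 0.38 × 0.45 × 0.497500 = 0.012761
P(Control loop lost) [OR] = 1 − (1−0.07) × (1−0.36) × (1−0.10) = 0.464320
P(Spacecraft attitude control lost) [AND] = 0.012761 × 0.464320 = 0.005925
Rounded to 4 decimal places: P(Spacecraft attitude control lost) ≈ 0.0059.

0.0059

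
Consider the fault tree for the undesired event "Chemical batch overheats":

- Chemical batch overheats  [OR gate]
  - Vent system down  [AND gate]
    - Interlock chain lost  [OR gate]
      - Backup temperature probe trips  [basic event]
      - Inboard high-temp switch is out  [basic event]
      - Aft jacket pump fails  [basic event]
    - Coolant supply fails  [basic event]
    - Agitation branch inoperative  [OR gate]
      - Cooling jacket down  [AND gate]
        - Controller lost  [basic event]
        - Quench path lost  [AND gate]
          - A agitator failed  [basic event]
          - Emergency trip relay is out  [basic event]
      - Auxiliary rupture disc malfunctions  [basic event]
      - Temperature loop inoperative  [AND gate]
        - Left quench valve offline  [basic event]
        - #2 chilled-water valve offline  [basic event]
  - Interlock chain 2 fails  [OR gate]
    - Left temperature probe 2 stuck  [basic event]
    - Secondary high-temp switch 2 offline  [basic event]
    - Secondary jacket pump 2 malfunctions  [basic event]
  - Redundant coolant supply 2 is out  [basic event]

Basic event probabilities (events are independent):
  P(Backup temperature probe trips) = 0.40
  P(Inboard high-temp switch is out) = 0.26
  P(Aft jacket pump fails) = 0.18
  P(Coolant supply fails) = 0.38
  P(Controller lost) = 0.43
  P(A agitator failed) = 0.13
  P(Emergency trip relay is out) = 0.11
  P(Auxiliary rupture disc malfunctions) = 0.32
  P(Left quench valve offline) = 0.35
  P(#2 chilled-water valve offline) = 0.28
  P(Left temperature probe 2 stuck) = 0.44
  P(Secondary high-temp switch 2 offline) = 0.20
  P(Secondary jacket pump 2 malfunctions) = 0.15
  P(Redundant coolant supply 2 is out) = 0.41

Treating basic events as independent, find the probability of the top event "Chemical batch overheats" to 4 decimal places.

0.7965

P(Interlock chain lost) [OR] = 1 − (1−0.40) × (1−0.26) × (1−0.18) = 0.635920
P(Quench path lost) [AND] = 0.13 × 0.11 = 0.014300
P(Cooling jacket down) [AND] = 0.43 × 0.014300 = 0.006149
P(Temperature loop inoperative) [AND] = 0.35 × 0.28 = 0.098000
P(Agitation branch inoperative) [OR] = 1 − (1−0.006149) × (1−0.32) × (1−0.098000) = 0.390412
P(Vent system down) [AND] = 0.635920 × 0.38 × 0.390412 = 0.094343
P(Interlock chain 2 fails) [OR] = 1 − (1−0.44) × (1−0.20) × (1−0.15) = 0.619200
P(Chemical batch overheats) [OR] = 1 − (1−0.094343) × (1−0.619200) × (1−0.41) = 0.796524
Rounded to 4 decimal places: P(Chemical batch overheats) ≈ 0.7965.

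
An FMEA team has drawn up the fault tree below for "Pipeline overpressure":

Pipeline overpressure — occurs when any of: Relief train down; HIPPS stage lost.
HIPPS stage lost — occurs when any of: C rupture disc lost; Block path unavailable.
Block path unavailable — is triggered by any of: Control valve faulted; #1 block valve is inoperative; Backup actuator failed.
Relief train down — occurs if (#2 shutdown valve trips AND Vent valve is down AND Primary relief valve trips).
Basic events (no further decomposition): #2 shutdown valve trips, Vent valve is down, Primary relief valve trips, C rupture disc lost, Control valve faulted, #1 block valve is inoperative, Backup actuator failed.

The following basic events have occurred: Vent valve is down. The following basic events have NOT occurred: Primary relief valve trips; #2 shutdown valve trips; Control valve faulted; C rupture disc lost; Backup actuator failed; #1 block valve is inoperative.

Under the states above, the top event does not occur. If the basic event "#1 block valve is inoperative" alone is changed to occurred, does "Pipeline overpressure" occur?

Counterfactual: set "#1 block valve is inoperative" to occurred.
Relief train down [AND]: #2 shutdown valve trips=not, Vent valve is down=occurs, Primary relief valve trips=not → not all inputs occur → does not occur.
Block path unavailable [OR]: Control valve faulted=not, #1 block valve is inoperative=occurs, Backup actuator failed=not → at least one input occurs → occurs.
HIPPS stage lost [OR]: C rupture disc lost=not, Block path unavailable=occurs → at least one input occurs → occurs.
Pipeline overpressure [OR]: Relief train down=not, HIPPS stage lost=occurs → at least one input occurs → occurs.

Yes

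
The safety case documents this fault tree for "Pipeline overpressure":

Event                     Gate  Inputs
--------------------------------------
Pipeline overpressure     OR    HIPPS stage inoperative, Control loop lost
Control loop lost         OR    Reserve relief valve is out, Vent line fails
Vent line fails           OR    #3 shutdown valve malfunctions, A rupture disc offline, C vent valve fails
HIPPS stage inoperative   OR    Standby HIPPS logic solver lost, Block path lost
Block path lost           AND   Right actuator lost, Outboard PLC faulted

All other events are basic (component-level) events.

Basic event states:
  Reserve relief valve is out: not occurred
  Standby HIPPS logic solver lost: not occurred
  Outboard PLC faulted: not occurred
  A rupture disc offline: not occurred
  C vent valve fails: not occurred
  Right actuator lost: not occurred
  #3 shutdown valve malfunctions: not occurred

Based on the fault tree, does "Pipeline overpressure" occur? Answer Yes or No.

No

Block path lost [AND]: Right actuator lost=not, Outboard PLC faulted=not → not all inputs occur → does not occur.
HIPPS stage inoperative [OR]: Standby HIPPS logic solver lost=not, Block path lost=not → no input occurs → does not occur.
Vent line fails [OR]: #3 shutdown valve malfunctions=not, A rupture disc offline=not, C vent valve fails=not → no input occurs → does not occur.
Control loop lost [OR]: Reserve relief valve is out=not, Vent line fails=not → no input occurs → does not occur.
Pipeline overpressure [OR]: HIPPS stage inoperative=not, Control loop lost=not → no input occurs → does not occur.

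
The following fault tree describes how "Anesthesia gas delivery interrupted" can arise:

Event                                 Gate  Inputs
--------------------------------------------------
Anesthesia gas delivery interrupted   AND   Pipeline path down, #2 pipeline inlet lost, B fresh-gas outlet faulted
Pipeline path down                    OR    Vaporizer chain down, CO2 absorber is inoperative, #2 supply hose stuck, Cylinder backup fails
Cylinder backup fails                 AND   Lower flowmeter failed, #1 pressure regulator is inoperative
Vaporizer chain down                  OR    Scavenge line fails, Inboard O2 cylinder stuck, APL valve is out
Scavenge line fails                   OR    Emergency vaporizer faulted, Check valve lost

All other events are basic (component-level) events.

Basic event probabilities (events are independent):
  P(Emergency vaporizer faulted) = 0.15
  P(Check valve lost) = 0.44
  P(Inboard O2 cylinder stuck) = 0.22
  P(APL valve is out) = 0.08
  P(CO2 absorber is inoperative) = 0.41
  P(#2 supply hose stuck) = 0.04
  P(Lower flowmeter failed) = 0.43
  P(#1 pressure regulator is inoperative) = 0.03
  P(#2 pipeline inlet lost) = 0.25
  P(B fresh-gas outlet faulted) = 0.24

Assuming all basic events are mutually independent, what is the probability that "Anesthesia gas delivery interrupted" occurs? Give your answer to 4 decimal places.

P(Scavenge line fails) [OR] = 1 − (1−0.15) × (1−0.44) = 0.524000
P(Vaporizer chain down) [OR] = 1 − (1−0.524000) × (1−0.22) × (1−0.08) = 0.658422
P(Cylinder backup fails) [AND] = 0.43 × 0.03 = 0.012900
P(Pipeline path down) [OR] = 1 − (1−0.658422) × (1−0.41) × (1−0.04) × (1−0.012900) = 0.809026
P(Anesthesia gas delivery interrupted) [AND] = 0.809026 × 0.25 × 0.24 = 0.048542
Rounded to 4 decimal places: P(Anesthesia gas delivery interrupted) ≈ 0.0485.

0.0485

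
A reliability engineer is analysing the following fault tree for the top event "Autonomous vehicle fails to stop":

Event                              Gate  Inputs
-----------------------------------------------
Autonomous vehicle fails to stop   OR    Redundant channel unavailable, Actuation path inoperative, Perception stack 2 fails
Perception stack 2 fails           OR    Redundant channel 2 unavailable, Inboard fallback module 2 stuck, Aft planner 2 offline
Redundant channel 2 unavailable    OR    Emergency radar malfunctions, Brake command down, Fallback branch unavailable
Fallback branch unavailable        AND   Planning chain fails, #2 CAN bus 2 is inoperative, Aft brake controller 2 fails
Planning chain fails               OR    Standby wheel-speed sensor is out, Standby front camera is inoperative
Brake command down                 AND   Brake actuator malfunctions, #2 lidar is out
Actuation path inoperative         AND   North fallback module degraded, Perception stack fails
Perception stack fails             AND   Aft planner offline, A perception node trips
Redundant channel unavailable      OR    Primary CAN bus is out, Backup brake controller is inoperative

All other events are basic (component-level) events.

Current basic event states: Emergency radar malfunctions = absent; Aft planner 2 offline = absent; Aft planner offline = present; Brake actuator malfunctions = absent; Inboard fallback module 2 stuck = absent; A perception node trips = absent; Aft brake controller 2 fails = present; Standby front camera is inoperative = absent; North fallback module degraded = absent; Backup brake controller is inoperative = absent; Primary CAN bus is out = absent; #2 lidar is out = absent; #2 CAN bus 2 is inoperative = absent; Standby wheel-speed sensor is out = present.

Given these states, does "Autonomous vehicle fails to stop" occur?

No

Redundant channel unavailable [OR]: Primary CAN bus is out=not, Backup brake controller is inoperative=not → no input occurs → does not occur.
Perception stack fails [AND]: Aft planner offline=occurs, A perception node trips=not → not all inputs occur → does not occur.
Actuation path inoperative [AND]: North fallback module degraded=not, Perception stack fails=not → not all inputs occur → does not occur.
Brake command down [AND]: Brake actuator malfunctions=not, #2 lidar is out=not → not all inputs occur → does not occur.
Planning chain fails [OR]: Standby wheel-speed sensor is out=occurs, Standby front camera is inoperative=not → at least one input occurs → occurs.
Fallback branch unavailable [AND]: Planning chain fails=occurs, #2 CAN bus 2 is inoperative=not, Aft brake controller 2 fails=occurs → not all inputs occur → does not occur.
Redundant channel 2 unavailable [OR]: Emergency radar malfunctions=not, Brake command down=not, Fallback branch unavailable=not → no input occurs → does not occur.
Perception stack 2 fails [OR]: Redundant channel 2 unavailable=not, Inboard fallback module 2 stuck=not, Aft planner 2 offline=not → no input occurs → does not occur.
Autonomous vehicle fails to stop [OR]: Redundant channel unavailable=not, Actuation path inoperative=not, Perception stack 2 fails=not → no input occurs → does not occur.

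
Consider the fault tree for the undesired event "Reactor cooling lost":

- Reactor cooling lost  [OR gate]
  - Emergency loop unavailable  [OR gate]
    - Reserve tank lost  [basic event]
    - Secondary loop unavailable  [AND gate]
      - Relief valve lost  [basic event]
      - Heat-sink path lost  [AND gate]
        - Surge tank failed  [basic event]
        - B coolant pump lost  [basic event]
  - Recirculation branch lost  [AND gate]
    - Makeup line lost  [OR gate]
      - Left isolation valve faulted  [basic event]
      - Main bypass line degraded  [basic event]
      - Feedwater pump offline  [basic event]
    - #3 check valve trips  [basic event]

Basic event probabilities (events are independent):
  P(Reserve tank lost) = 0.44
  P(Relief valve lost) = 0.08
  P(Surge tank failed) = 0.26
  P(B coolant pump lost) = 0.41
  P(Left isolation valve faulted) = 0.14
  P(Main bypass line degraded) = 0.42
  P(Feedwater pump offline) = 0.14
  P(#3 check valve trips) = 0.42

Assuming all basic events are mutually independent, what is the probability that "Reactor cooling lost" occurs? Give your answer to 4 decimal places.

0.5779

P(Heat-sink path lost) [AND] = 0.26 × 0.41 = 0.106600
P(Secondary loop unavailable) [AND] = 0.08 × 0.106600 = 0.008528
P(Emergency loop unavailable) [OR] = 1 − (1−0.44) × (1−0.008528) = 0.444776
P(Makeup line lost) [OR] = 1 − (1−0.14) × (1−0.42) × (1−0.14) = 0.571032
P(Recirculation branch lost) [AND] = 0.571032 × 0.42 = 0.239833
P(Reactor cooling lost) [OR] = 1 − (1−0.444776) × (1−0.239833) = 0.577937
Rounded to 4 decimal places: P(Reactor cooling lost) ≈ 0.5779.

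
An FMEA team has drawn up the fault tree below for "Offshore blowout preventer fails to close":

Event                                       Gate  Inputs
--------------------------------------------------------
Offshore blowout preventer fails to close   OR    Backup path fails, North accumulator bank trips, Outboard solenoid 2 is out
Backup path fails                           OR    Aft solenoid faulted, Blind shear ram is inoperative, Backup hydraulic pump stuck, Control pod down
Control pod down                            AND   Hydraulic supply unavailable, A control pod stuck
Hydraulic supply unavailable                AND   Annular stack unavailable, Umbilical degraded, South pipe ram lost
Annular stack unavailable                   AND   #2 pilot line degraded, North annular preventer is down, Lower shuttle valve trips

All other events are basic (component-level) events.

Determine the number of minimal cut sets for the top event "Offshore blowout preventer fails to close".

Annular stack unavailable [AND]: one cut set from each child combined → 1 × 1 × 1 = 1 cut set(s).
Hydraulic supply unavailable [AND]: one cut set from each child combined → 1 × 1 × 1 = 1 cut set(s).
Control pod down [AND]: one cut set from each child combined → 1 × 1 = 1 cut set(s).
Backup path fails [OR]: union of children's cut sets → 4 cut set(s).
Offshore blowout preventer fails to close [OR]: union of children's cut sets → 6 cut set(s).
Minimal cut sets: {Aft solenoid faulted}; {Blind shear ram is inoperative}; {Backup hydraulic pump stuck}; {#2 pilot line degraded, A control pod stuck, Lower shuttle valve trips, North annular preventer is down, South pipe ram lost, Umbilical degraded}; {North accumulator bank trips}; {Outboard solenoid 2 is out}.

6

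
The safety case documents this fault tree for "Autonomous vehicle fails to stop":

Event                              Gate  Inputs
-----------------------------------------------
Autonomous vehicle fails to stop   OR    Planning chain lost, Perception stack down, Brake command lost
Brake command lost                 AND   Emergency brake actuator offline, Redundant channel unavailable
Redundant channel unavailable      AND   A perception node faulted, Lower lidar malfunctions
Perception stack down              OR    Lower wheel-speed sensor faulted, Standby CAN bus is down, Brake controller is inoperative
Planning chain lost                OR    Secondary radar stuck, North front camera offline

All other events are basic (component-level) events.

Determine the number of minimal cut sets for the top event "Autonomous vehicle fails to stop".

Planning chain lost [OR]: union of children's cut sets → 2 cut set(s).
Perception stack down [OR]: union of children's cut sets → 3 cut set(s).
Redundant channel unavailable [AND]: one cut set from each child combined → 1 × 1 = 1 cut set(s).
Brake command lost [AND]: one cut set from each child combined → 1 × 1 = 1 cut set(s).
Autonomous vehicle fails to stop [OR]: union of children's cut sets → 6 cut set(s).
Minimal cut sets: {Secondary radar stuck}; {North front camera offline}; {Lower wheel-speed sensor faulted}; {Standby CAN bus is down}; {Brake controller is inoperative}; {A perception node faulted, Emergency brake actuator offline, Lower lidar malfunctions}.

6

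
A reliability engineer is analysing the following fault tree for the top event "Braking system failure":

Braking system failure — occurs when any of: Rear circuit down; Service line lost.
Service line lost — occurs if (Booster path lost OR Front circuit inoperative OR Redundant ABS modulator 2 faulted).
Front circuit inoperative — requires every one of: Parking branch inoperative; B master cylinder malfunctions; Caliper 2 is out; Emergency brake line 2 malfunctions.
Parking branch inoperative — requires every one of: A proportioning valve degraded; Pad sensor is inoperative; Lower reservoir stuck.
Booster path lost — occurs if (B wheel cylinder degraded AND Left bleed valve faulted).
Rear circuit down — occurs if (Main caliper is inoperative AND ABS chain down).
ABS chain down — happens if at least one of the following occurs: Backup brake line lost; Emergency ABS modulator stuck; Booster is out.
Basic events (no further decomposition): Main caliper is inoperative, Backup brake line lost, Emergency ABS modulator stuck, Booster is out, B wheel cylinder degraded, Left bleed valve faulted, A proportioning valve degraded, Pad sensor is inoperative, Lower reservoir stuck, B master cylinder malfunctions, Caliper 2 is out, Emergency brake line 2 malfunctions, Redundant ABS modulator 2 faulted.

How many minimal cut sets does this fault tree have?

6

ABS chain down [OR]: union of children's cut sets → 3 cut set(s).
Rear circuit down [AND]: one cut set from each child combined → 1 × 3 = 3 cut set(s).
Booster path lost [AND]: one cut set from each child combined → 1 × 1 = 1 cut set(s).
Parking branch inoperative [AND]: one cut set from each child combined → 1 × 1 × 1 = 1 cut set(s).
Front circuit inoperative [AND]: one cut set from each child combined → 1 × 1 × 1 × 1 = 1 cut set(s).
Service line lost [OR]: union of children's cut sets → 3 cut set(s).
Braking system failure [OR]: union of children's cut sets → 6 cut set(s).
Minimal cut sets: {Backup brake line lost, Main caliper is inoperative}; {Emergency ABS modulator stuck, Main caliper is inoperative}; {Booster is out, Main caliper is inoperative}; {B wheel cylinder degraded, Left bleed valve faulted}; {A proportioning valve degraded, B master cylinder malfunctions, Caliper 2 is out, Emergency brake line 2 malfunctions, Lower reservoir stuck, Pad sensor is inoperative}; {Redundant ABS modulator 2 faulted}.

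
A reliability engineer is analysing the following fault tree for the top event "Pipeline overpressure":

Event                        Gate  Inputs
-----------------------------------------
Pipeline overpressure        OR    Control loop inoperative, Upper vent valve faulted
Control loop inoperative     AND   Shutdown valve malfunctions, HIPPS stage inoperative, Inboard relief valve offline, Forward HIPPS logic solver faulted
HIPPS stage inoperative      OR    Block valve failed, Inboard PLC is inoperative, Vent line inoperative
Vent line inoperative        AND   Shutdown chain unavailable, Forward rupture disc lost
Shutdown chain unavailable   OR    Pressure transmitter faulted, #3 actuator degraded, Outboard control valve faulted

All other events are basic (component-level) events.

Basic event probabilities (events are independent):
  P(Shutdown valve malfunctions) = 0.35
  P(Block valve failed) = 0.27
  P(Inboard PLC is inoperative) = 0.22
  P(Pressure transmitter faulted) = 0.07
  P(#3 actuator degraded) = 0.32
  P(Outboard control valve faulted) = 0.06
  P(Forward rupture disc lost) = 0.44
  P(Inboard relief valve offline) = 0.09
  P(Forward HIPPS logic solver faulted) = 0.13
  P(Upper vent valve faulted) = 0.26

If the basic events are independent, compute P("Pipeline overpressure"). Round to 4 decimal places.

P(Shutdown chain unavailable) [OR] = 1 − (1−0.07) × (1−0.32) × (1−0.06) = 0.405544
P(Vent line inoperative) [AND] = 0.405544 × 0.44 = 0.178439
P(HIPPS stage inoperative) [OR] = 1 − (1−0.27) × (1−0.22) × (1−0.178439) = 0.532203
P(Control loop inoperative) [AND] = 0.35 × 0.532203 × 0.09 × 0.13 = 0.002179
P(Pipeline overpressure) [OR] = 1 − (1−0.002179) × (1−0.26) = 0.261612
Rounded to 4 decimal places: P(Pipeline overpressure) ≈ 0.2616.

0.2616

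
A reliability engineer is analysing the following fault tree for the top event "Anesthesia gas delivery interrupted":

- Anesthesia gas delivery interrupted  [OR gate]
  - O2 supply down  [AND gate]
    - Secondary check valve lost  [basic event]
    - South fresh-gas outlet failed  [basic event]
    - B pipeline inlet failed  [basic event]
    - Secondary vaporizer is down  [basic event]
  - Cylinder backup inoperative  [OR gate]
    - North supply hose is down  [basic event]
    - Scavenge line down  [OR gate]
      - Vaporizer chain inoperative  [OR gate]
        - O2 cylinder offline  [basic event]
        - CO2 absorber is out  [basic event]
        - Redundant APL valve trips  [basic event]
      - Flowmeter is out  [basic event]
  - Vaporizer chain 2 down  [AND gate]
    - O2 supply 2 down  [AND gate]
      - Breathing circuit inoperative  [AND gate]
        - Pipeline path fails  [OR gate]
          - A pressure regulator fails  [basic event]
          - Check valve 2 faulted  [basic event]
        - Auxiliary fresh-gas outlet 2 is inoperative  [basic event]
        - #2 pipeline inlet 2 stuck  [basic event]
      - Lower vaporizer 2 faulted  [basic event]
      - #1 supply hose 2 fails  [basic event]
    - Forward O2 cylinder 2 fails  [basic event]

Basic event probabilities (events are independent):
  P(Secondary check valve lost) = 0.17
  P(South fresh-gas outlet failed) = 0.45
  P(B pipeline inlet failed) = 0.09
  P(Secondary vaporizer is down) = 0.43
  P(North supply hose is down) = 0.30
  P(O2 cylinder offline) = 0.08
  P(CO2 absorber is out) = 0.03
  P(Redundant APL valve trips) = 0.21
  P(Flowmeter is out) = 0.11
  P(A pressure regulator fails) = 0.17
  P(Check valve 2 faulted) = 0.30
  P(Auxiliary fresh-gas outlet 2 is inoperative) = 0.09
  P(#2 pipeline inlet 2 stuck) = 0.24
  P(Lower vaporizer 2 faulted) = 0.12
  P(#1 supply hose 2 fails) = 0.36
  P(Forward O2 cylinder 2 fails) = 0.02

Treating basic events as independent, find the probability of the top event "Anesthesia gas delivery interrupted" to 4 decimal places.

0.5621

P(O2 supply down) [AND] = 0.17 × 0.45 × 0.09 × 0.43 = 0.002961
P(Vaporizer chain inoperative) [OR] = 1 − (1−0.08) × (1−0.03) × (1−0.21) = 0.295004
P(Scavenge line down) [OR] = 1 − (1−0.295004) × (1−0.11) = 0.372554
P(Cylinder backup inoperative) [OR] = 1 − (1−0.30) × (1−0.372554) = 0.560788
P(Pipeline path fails) [OR] = 1 − (1−0.17) × (1−0.30) = 0.419000
P(Breathing circuit inoperative) [AND] = 0.419000 × 0.09 × 0.24 = 0.009050
P(O2 supply 2 down) [AND] = 0.009050 × 0.12 × 0.36 = 0.000391
P(Vaporizer chain 2 down) [AND] = 0.000391 × 0.02 = 0.000008
P(Anesthesia gas delivery interrupted) [OR] = 1 − (1−0.002961) × (1−0.560788) × (1−0.000008) = 0.562092
Rounded to 4 decimal places: P(Anesthesia gas delivery interrupted) ≈ 0.5621.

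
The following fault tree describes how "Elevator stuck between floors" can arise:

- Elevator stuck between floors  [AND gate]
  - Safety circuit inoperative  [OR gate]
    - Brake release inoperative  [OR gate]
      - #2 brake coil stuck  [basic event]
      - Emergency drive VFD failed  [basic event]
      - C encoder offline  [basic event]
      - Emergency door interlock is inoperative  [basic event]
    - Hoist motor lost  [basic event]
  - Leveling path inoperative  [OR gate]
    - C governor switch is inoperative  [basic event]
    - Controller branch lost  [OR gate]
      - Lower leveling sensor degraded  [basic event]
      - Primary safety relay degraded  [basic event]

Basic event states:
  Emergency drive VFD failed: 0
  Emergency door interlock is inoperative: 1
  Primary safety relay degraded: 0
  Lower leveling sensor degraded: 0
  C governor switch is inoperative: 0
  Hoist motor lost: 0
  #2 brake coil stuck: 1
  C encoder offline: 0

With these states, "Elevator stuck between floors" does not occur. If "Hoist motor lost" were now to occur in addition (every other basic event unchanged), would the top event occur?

No

Counterfactual: set "Hoist motor lost" to occurred.
Brake release inoperative [OR]: #2 brake coil stuck=occurs, Emergency drive VFD failed=not, C encoder offline=not, Emergency door interlock is inoperative=occurs → at least one input occurs → occurs.
Safety circuit inoperative [OR]: Brake release inoperative=occurs, Hoist motor lost=occurs → at least one input occurs → occurs.
Controller branch lost [OR]: Lower leveling sensor degraded=not, Primary safety relay degraded=not → no input occurs → does not occur.
Leveling path inoperative [OR]: C governor switch is inoperative=not, Controller branch lost=not → no input occurs → does not occur.
Elevator stuck between floors [AND]: Safety circuit inoperative=occurs, Leveling path inoperative=not → not all inputs occur → does not occur.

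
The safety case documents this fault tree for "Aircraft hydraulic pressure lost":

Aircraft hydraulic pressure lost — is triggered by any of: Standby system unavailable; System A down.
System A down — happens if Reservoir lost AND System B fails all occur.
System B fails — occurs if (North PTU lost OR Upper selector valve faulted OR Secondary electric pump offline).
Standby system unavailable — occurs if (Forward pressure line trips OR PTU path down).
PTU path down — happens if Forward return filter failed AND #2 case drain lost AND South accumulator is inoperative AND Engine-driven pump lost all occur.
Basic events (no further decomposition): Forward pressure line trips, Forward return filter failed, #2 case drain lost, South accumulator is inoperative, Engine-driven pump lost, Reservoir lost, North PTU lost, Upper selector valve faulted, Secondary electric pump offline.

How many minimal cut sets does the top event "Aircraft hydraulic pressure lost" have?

PTU path down [AND]: one cut set from each child combined → 1 × 1 × 1 × 1 = 1 cut set(s).
Standby system unavailable [OR]: union of children's cut sets → 2 cut set(s).
System B fails [OR]: union of children's cut sets → 3 cut set(s).
System A down [AND]: one cut set from each child combined → 1 × 3 = 3 cut set(s).
Aircraft hydraulic pressure lost [OR]: union of children's cut sets → 5 cut set(s).
Minimal cut sets: {Forward pressure line trips}; {#2 case drain lost, Engine-driven pump lost, Forward return filter failed, South accumulator is inoperative}; {North PTU lost, Reservoir lost}; {Reservoir lost, Upper selector valve faulted}; {Reservoir lost, Secondary electric pump offline}.

5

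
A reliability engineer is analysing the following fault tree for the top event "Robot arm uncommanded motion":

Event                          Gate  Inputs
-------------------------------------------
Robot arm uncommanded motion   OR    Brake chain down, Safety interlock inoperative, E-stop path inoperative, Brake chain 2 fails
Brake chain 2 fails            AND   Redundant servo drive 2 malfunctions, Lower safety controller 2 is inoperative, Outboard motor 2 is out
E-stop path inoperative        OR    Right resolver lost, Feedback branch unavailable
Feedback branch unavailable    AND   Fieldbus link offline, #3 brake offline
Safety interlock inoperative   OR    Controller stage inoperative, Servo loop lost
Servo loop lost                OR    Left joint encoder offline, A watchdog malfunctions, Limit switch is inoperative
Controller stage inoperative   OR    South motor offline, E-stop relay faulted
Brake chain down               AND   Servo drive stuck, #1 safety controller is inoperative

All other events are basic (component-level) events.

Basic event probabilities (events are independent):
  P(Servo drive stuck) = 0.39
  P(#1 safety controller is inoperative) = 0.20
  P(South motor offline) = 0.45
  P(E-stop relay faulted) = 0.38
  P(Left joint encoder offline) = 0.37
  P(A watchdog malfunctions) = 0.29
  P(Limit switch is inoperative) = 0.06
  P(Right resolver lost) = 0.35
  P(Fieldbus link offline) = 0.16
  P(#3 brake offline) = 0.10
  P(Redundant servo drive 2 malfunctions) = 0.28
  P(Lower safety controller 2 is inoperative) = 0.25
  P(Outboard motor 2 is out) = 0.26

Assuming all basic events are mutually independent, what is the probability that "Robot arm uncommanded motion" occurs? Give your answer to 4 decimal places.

P(Brake chain down) [AND] = 0.39 × 0.20 = 0.078000
P(Controller stage inoperative) [OR] = 1 − (1−0.45) × (1−0.38) = 0.659000
P(Servo loop lost) [OR] = 1 − (1−0.37) × (1−0.29) × (1−0.06) = 0.579538
P(Safety interlock inoperative) [OR] = 1 − (1−0.659000) × (1−0.579538) = 0.856622
P(Feedback branch unavailable) [AND] = 0.16 × 0.10 = 0.016000
P(E-stop path inoperative) [OR] = 1 − (1−0.35) × (1−0.016000) = 0.360400
P(Brake chain 2 fails) [AND] = 0.28 × 0.25 × 0.26 = 0.018200
P(Robot arm uncommanded motion) [OR] = 1 − (1−0.078000) × (1−0.856622) × (1−0.360400) × (1−0.018200) = 0.916987
Rounded to 4 decimal places: P(Robot arm uncommanded motion) ≈ 0.9170.

0.9170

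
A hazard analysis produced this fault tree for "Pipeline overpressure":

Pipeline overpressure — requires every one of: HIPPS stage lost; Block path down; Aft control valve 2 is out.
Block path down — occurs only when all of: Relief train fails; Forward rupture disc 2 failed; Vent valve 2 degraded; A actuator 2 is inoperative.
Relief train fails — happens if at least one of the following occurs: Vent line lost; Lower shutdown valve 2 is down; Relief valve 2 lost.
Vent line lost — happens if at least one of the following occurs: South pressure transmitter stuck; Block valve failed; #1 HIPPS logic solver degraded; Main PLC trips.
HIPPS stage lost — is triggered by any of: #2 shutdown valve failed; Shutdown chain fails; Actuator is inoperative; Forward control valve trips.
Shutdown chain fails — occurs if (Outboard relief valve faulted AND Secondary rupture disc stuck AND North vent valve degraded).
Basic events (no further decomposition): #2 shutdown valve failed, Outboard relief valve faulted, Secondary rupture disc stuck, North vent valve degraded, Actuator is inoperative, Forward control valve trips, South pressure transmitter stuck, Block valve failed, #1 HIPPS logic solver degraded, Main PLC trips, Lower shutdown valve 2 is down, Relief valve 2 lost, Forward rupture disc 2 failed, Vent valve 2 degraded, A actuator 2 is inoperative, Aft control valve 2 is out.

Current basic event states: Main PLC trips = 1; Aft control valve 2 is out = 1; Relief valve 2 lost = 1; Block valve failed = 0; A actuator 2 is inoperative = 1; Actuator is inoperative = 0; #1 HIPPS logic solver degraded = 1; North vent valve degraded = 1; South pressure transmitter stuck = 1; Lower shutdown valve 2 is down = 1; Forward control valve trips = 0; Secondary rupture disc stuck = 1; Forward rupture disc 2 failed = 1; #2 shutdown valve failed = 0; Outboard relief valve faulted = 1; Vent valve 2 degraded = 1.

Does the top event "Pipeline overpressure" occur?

Yes

Shutdown chain fails [AND]: Outboard relief valve faulted=occurs, Secondary rupture disc stuck=occurs, North vent valve degraded=occurs → all inputs occur → occurs.
HIPPS stage lost [OR]: #2 shutdown valve failed=not, Shutdown chain fails=occurs, Actuator is inoperative=not, Forward control valve trips=not → at least one input occurs → occurs.
Vent line lost [OR]: South pressure transmitter stuck=occurs, Block valve failed=not, #1 HIPPS logic solver degraded=occurs, Main PLC trips=occurs → at least one input occurs → occurs.
Relief train fails [OR]: Vent line lost=occurs, Lower shutdown valve 2 is down=occurs, Relief valve 2 lost=occurs → at least one input occurs → occurs.
Block path down [AND]: Relief train fails=occurs, Forward rupture disc 2 failed=occurs, Vent valve 2 degraded=occurs, A actuator 2 is inoperative=occurs → all inputs occur → occurs.
Pipeline overpressure [AND]: HIPPS stage lost=occurs, Block path down=occurs, Aft control valve 2 is out=occurs → all inputs occur → occurs.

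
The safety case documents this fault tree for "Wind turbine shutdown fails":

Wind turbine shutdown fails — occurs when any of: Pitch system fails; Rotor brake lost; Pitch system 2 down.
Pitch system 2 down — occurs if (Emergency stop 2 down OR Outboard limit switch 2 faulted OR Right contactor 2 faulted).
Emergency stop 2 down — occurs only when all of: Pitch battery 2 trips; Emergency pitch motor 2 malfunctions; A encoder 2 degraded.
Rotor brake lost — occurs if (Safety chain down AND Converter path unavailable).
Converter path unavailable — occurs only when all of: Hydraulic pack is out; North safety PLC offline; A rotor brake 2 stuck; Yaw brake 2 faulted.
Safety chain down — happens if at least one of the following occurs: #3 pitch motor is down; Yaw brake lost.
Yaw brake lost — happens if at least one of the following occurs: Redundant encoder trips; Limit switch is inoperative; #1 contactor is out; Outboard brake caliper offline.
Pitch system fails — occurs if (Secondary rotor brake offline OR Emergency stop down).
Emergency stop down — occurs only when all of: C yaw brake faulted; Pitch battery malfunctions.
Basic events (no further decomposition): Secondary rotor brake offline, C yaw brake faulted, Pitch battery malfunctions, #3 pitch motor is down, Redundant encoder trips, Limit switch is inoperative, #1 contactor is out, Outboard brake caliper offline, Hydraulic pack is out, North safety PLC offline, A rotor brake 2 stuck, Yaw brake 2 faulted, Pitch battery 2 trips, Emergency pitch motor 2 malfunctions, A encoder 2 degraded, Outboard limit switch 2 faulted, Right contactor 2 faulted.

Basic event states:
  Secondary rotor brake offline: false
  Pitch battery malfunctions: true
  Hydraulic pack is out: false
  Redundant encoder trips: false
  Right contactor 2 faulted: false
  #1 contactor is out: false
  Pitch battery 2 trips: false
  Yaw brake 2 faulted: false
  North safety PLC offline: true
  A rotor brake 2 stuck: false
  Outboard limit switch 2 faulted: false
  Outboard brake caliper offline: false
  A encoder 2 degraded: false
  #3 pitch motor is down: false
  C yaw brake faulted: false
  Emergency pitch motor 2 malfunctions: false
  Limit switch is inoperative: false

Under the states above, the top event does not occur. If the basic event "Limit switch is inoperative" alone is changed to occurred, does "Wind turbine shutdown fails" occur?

No

Counterfactual: set "Limit switch is inoperative" to occurred.
Emergency stop down [AND]: C yaw brake faulted=not, Pitch battery malfunctions=occurs → not all inputs occur → does not occur.
Pitch system fails [OR]: Secondary rotor brake offline=not, Emergency stop down=not → no input occurs → does not occur.
Yaw brake lost [OR]: Redundant encoder trips=not, Limit switch is inoperative=occurs, #1 contactor is out=not, Outboard brake caliper offline=not → at least one input occurs → occurs.
Safety chain down [OR]: #3 pitch motor is down=not, Yaw brake lost=occurs → at least one input occurs → occurs.
Converter path unavailable [AND]: Hydraulic pack is out=not, North safety PLC offline=occurs, A rotor brake 2 stuck=not, Yaw brake 2 faulted=not → not all inputs occur → does not occur.
Rotor brake lost [AND]: Safety chain down=occurs, Converter path unavailable=not → not all inputs occur → does not occur.
Emergency stop 2 down [AND]: Pitch battery 2 trips=not, Emergency pitch motor 2 malfunctions=not, A encoder 2 degraded=not → not all inputs occur → does not occur.
Pitch system 2 down [OR]: Emergency stop 2 down=not, Outboard limit switch 2 faulted=not, Right contactor 2 faulted=not → no input occurs → does not occur.
Wind turbine shutdown fails [OR]: Pitch system fails=not, Rotor brake lost=not, Pitch system 2 down=not → no input occurs → does not occur.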